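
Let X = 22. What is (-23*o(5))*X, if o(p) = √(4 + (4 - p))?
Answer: -506*√3 ≈ -876.42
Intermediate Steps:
o(p) = √(8 - p)
(-23*o(5))*X = -23*√(8 - 1*5)*22 = -23*√(8 - 5)*22 = -23*√3*22 = -506*√3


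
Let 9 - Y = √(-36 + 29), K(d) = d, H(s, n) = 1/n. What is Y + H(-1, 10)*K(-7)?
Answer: 83/10 - I*√7 ≈ 8.3 - 2.6458*I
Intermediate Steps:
Y = 9 - I*√7 (Y = 9 - √(-36 + 29) = 9 - √(-7) = 9 - I*√7 ≈ 9.0 - 2.6458*I)
Y + H(-1, 10)*K(-7) = (9 - I*√7) - 7/10 = 83/10 - I*√7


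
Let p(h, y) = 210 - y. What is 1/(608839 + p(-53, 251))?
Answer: 1/608798 ≈ 1.6426e-6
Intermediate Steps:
1/(608839 + p(-53, 251)) = 1/(608839 + (210 - 1*251)) = 1/(608839 + (210 - 251)) = 1/(608839 - 41) = 1/608798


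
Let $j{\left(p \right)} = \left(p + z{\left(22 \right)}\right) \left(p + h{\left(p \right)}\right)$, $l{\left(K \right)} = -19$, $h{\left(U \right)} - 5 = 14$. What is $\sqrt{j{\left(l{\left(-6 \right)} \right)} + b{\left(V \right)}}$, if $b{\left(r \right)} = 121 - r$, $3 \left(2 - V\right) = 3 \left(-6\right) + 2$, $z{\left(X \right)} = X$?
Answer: $\frac{\sqrt{1023}}{3} \approx 10.661$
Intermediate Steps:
$h{\left(U \right)} = 19$ ($h{\left(U \right)} = 5 + 14 = 19$)
$V = \frac{22}{3}$ ($V = 2 - \frac{3 \left(-6\right) + 2}{3} = 2 - \frac{-18 + 2}{3} = 2 - - \frac{16}{3} = 2 + \frac{16}{3} = \frac{22}{3} \approx 7.3333$)
$j{\left(p \right)} = \left(19 + p\right) \left(22 + p\right)$ ($j{\left(p \right)} = \left(p + 22\right) \left(p + 19\right) = \left(22 + p\right) \left(19 + p\right) = \left(19 + p\right) \left(22 + p\right)$)
$\sqrt{j{\left(l{\left(-6 \right)} \right)} + b{\left(V \right)}} = \sqrt{\left(418 + \left(-19\right)^{2} + 41 \left(-19\right)\right) + \left(121 - \frac{22}{3}\right)} = \sqrt{\left(418 + 361 - 779\right) + \left(121 - \frac{22}{3}\right)} = \sqrt{0 + \frac{341}{3}} = \sqrt{\frac{341}{3}} = \frac{\sqrt{1023}}{3}$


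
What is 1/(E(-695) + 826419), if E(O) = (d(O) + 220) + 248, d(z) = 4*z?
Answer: 1/824107 ≈ 1.2134e-6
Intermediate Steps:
E(O) = 468 + 4*O (E(O) = (4*O + 220) + 248 = (220 + 4*O) + 248 = 468 + 4*O)
1/(E(-695) + 826419) = 1/((468 + 4*(-695)) + 826419) = 1/((468 - 2780) + 826419) = 1/(-2312 + 826419) = 1/824107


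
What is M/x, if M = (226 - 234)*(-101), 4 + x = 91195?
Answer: 808/91191 ≈ 0.0088605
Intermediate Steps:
x = 91191 (x = -4 + 91195 = 91191)
M = 808 (M = -8*(-101) = 808)
M/x = 808/91191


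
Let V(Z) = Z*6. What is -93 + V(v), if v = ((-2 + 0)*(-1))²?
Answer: -69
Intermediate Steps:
v = 4 (v = (-2*(-1))² = 2² = 4)
V(Z) = 6*Z
-93 + V(v) = -93 + 6*4 = -93 + 24 = -69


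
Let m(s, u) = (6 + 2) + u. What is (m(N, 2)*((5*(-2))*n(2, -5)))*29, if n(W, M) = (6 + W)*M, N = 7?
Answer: 116000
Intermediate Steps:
n(W, M) = M*(6 + W)
m(s, u) = 8 + u
(m(N, 2)*((5*(-2))*n(2, -5)))*29 = ((8 + 2)*((5*(-2))*(-5*(6 + 2))))*29 = (10*(-(-50)*8))*29 = (10*(-10*(-40)))*29 = (10*400)*29 = 4000*29 = 116000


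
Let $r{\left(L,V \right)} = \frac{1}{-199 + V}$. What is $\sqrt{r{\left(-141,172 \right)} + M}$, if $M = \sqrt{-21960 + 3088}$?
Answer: $\frac{\sqrt{-3 + 162 i \sqrt{4718}}}{9} \approx 8.2867 + 8.2889 i$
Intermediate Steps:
$M = 2 i \sqrt{4718}$ ($M = \sqrt{-18872} = 2 i \sqrt{4718} \approx 137.38 i$)
$\sqrt{r{\left(-141,172 \right)} + M} = \sqrt{\frac{1}{-199 + 172} + 2 i \sqrt{4718}} = \sqrt{\frac{1}{-27} + 2 i \sqrt{4718}} = \sqrt{- \frac{1}{27} + 2 i \sqrt{4718}}$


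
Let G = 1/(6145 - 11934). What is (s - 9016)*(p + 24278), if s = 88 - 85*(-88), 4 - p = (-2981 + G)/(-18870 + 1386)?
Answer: -889681015051964/25303719 ≈ -3.5160e+7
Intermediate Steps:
G = -1/5789 (G = 1/(-5789) = -1/5789 ≈ -0.00017274)
p = 193801247/50607438 (p = 4 - (-2981 - 1/5789)/(-18870 + 1386) = 4 - (-17257010)/(5789*(-17484)) = 4 - (-17257010)*(-1)/(5789*17484) = 4 - 1*8628505/50607438 = 4 - 8628505/50607438 = 193801247/50607438 ≈ 3.8295)
s = 7568 (s = 88 + 7480 = 7568)
(s - 9016)*(p + 24278) = (7568 - 9016)*(193801247/50607438 + 24278) = -1448*1228841181011/50607438 = -889681015051964/25303719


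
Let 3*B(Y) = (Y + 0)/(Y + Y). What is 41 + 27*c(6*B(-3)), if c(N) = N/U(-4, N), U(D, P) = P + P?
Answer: 109/2 ≈ 54.500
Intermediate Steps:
U(D, P) = 2*P
B(Y) = 1/6 (B(Y) = ((Y + 0)/(Y + Y))/3 = (Y/((2*Y)))/3 = (Y*(1/(2*Y)))/3 = (1/3)*(1/2) = 1/6)
c(N) = 1/2 (c(N) = N/((2*N)) = N*(1/(2*N)) = 1/2)
41 + 27*c(6*B(-3)) = 41 + 27*(1/2) = 41 + 27/2 = 109/2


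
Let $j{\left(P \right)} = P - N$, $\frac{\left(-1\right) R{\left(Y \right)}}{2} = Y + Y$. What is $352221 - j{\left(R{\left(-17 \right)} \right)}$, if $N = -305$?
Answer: $351848$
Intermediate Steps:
$R{\left(Y \right)} = - 4 Y$ ($R{\left(Y \right)} = - 2 \left(Y + Y\right) = - 2 \cdot 2 Y = - 4 Y$)
$j{\left(P \right)} = 305 + P$ ($j{\left(P \right)} = P - -305 = P + 305 = 305 + P$)
$352221 - j{\left(R{\left(-17 \right)} \right)} = 352221 - \left(305 - -68\right) = 352221 - \left(305 + 68\right) = 352221 - 373 = 351848$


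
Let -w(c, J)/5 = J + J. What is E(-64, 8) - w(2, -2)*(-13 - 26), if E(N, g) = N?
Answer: 716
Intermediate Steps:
w(c, J) = -10*J (w(c, J) = -5*(J + J) = -10*J)
E(-64, 8) - w(2, -2)*(-13 - 26) = -64 - (-10*(-2))*(-13 - 26) = -64 - 20*(-39) = -64 - 1*(-780) = -64 + 780 = 716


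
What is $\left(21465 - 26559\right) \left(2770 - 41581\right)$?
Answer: $197703234$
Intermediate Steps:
$\left(21465 - 26559\right) \left(2770 - 41581\right) = \left(-5094\right) \left(-38811\right) = 197703234$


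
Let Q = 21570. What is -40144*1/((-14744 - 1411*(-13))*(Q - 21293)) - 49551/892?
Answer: -49434340021/889255316 ≈ -55.591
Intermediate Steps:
-40144*1/((-14744 - 1411*(-13))*(Q - 21293)) - 49551/892 = -40144*1/((-14744 - 1411*(-13))*(21570 - 21293)) - 49551/892 = -40144*1/(277*(-14744 + 18343)) - 49551*1/892 = -40144/(3599*277) - 49551/892 = -40144/996923 - 49551/892 = -49434340021/889255316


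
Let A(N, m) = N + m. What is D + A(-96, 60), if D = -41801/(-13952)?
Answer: -460471/13952 ≈ -33.004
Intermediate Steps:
D = 41801/13952 (D = -41801*(-1/13952) = 41801/13952 ≈ 2.9961)
D + A(-96, 60) = 41801/13952 + (-96 + 60) = 41801/13952 - 36 = -460471/13952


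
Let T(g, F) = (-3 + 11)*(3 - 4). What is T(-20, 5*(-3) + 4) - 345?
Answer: -353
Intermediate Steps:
T(g, F) = -8 (T(g, F) = 8*(-1) = -8)
T(-20, 5*(-3) + 4) - 345 = -8 - 345 = -353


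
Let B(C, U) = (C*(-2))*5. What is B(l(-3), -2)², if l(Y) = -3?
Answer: 900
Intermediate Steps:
B(C, U) = -10*C (B(C, U) = -2*C*5 = -10*C)
B(l(-3), -2)² = (-10*(-3))² = 30² = 900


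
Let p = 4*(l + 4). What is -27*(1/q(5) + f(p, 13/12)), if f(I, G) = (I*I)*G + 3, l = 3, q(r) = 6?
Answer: -46035/2 ≈ -23018.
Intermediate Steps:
p = 28 (p = 4*(3 + 4) = 4*7 = 28)
f(I, G) = 3 + G*I² (f(I, G) = I²*G + 3 = G*I² + 3 = 3 + G*I²)
-27*(1/q(5) + f(p, 13/12)) = -27*(1/6 + (3 + (13/12)*28²)) = -27*(⅙ + (3 + (13*(1/12))*784)) = -27*(⅙ + (3 + (13/12)*784)) = -27*(⅙ + (3 + 2548/3)) = -27*(⅙ + 2557/3) = -27*1705/2 = -46035/2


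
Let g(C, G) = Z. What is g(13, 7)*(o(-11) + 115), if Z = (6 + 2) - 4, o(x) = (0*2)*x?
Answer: 460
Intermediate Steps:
o(x) = 0 (o(x) = 0*x = 0)
Z = 4 (Z = 8 - 4 = 4)
g(C, G) = 4
g(13, 7)*(o(-11) + 115) = 4*(0 + 115) = 4*115 = 460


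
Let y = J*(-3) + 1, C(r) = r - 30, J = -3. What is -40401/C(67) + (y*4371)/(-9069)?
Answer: -122671313/111851 ≈ -1096.7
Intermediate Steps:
C(r) = -30 + r
y = 10 (y = -3*(-3) + 1 = 9 + 1 = 10)
-40401/C(67) + (y*4371)/(-9069) = -40401/(-30 + 67) + (10*4371)/(-9069) = -40401/37 + 43710*(-1/9069) = -40401*1/37 - 14570/3023 = -40401/37 - 14570/3023 = -122671313/111851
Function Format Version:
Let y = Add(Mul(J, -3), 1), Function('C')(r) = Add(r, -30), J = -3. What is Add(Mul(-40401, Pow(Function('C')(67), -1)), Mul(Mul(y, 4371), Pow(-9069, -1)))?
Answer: Rational(-122671313, 111851) ≈ -1096.7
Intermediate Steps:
Function('C')(r) = Add(-30, r)
y = 10 (y = Add(Mul(-3, -3), 1) = Add(9, 1) = 10)
Add(Mul(-40401, Pow(Function('C')(67), -1)), Mul(Mul(y, 4371), Pow(-9069, -1))) = Add(Mul(-40401, Pow(Add(-30, 67), -1)), Mul(Mul(10, 4371), Pow(-9069, -1))) = Add(Mul(-40401, Pow(37, -1)), Mul(43710, Rational(-1, 9069))) = Add(Mul(-40401, Rational(1, 37)), Rational(-14570, 3023)) = Add(Rational(-40401, 37), Rational(-14570, 3023)) = Rational(-122671313, 111851)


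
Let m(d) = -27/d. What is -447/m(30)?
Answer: 1490/3 ≈ 496.67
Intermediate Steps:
-447/m(30) = -447/((-27/30)) = -447/((-27*1/30)) = -447/(-9/10) = -447*(-10/9) = 1490/3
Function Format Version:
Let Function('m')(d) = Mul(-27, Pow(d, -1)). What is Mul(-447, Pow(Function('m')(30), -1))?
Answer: Rational(1490, 3) ≈ 496.67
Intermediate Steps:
Mul(-447, Pow(Function('m')(30), -1)) = Mul(-447, Pow(Mul(-27, Pow(30, -1)), -1)) = Mul(-447, Pow(Mul(-27, Rational(1, 30)), -1)) = Mul(-447, Pow(Rational(-9, 10), -1)) = Mul(-447, Rational(-10, 9)) = Rational(1490, 3)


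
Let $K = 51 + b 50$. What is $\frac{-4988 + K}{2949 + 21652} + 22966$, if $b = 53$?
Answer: $\frac{564984279}{24601} \approx 22966.0$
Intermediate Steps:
$K = 2701$ ($K = 51 + 53 \cdot 50 = 51 + 2650 = 2701$)
$\frac{-4988 + K}{2949 + 21652} + 22966 = \frac{-4988 + 2701}{2949 + 21652} + 22966 = - \frac{2287}{24601} + 22966 = \frac{564984279}{24601}$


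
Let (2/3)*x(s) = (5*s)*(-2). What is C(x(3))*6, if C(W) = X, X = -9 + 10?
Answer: 6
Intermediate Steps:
x(s) = -15*s (x(s) = 3*((5*s)*(-2))/2 = 3*(-10*s)/2 = -15*s)
X = 1
C(W) = 1
C(x(3))*6 = 1*6 = 6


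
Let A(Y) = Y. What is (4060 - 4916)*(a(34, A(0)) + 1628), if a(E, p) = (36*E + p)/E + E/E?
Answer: -1425240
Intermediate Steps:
a(E, p) = 1 + (p + 36*E)/E (a(E, p) = (p + 36*E)/E + 1 = 1 + (p + 36*E)/E)
(4060 - 4916)*(a(34, A(0)) + 1628) = (4060 - 4916)*((37 + 0/34) + 1628) = -856*((37 + 0*(1/34)) + 1628) = -856*((37 + 0) + 1628) = -856*(37 + 1628) = -856*1665 = -1425240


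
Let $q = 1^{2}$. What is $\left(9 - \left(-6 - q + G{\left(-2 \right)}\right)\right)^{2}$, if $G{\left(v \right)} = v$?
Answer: $324$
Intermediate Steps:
$q = 1$
$\left(9 - \left(-6 - q + G{\left(-2 \right)}\right)\right)^{2} = \left(9 + \left(\left(6 - -2\right) + 1\right)\right)^{2} = \left(9 + \left(\left(6 + 2\right) + 1\right)\right)^{2} = \left(9 + \left(8 + 1\right)\right)^{2} = \left(9 + 9\right)^{2} = 18^{2} = 324$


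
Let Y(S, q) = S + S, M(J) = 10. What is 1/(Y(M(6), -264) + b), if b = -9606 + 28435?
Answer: 1/18849 ≈ 5.3053e-5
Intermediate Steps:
b = 18829
Y(S, q) = 2*S
1/(Y(M(6), -264) + b) = 1/(2*10 + 18829) = 1/(20 + 18829) = 1/18849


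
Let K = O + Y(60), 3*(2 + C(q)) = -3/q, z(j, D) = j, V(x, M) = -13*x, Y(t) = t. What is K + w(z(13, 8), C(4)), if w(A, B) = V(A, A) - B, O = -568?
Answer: -2699/4 ≈ -674.75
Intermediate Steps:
C(q) = -2 - 1/q (C(q) = -2 + (-3/q)/3 = -2 - 1/q)
w(A, B) = -B - 13*A (w(A, B) = -13*A - B = -B - 13*A)
K = -508 (K = -568 + 60 = -508)
K + w(z(13, 8), C(4)) = -508 + (-(-2 - 1/4) - 13*13) = -508 + (-(-2 - 1*1/4) - 169) = -508 + (-(-2 - 1/4) - 169) = -508 + (-1*(-9/4) - 169) = -508 + (9/4 - 169) = -508 - 667/4 = -2699/4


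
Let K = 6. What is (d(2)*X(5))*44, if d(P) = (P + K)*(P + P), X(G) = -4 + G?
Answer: 1408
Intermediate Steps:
d(P) = 2*P*(6 + P) (d(P) = (P + 6)*(P + P) = (6 + P)*(2*P) = 2*P*(6 + P))
(d(2)*X(5))*44 = ((2*2*(6 + 2))*(-4 + 5))*44 = ((2*2*8)*1)*44 = (32*1)*44 = 32*44 = 1408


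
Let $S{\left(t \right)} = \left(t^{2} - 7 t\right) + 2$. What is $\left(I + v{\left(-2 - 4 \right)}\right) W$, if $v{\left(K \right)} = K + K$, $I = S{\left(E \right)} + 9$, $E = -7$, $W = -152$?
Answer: $-14744$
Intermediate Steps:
$S{\left(t \right)} = 2 + t^{2} - 7 t$
$I = 109$ ($I = \left(2 + \left(-7\right)^{2} - -49\right) + 9 = \left(2 + 49 + 49\right) + 9 = 100 + 9 = 109$)
$v{\left(K \right)} = 2 K$
$\left(I + v{\left(-2 - 4 \right)}\right) W = \left(109 + 2 \left(-2 - 4\right)\right) \left(-152\right) = \left(109 + 2 \left(-6\right)\right) \left(-152\right) = \left(109 - 12\right) \left(-152\right) = 97 \left(-152\right) = -14744$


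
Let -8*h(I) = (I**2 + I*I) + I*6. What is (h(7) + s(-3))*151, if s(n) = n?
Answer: -6191/2 ≈ -3095.5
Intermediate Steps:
h(I) = -3*I/4 - I**2/4 (h(I) = -((I**2 + I*I) + I*6)/8 = -((I**2 + I**2) + 6*I)/8 = -(2*I**2 + 6*I)/8 = -3*I/4 - I**2/4)
(h(7) + s(-3))*151 = (-1/4*7*(3 + 7) - 3)*151 = (-1/4*7*10 - 3)*151 = (-35/2 - 3)*151 = -41/2*151 = -6191/2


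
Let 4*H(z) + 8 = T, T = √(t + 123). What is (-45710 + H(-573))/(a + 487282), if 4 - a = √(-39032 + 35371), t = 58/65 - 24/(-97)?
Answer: -22274817632/237447649457 + 243643*√4934929805/2994214859652770 - 45712*I*√3661/237447649457 + I*√18066778016105/5988429719305540 ≈ -0.093804 - 1.1648e-5*I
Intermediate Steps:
t = 7186/6305 (t = 58*(1/65) - 24*(-1/97) = 58/65 + 24/97 = 7186/6305 ≈ 1.1397)
a = 4 - I*√3661 (a = 4 - √(-39032 + 35371) = 4 - √(-3661) = 4 - I*√3661 ≈ 4.0 - 60.506*I)
T = √4934929805/6305 (T = √(7186/6305 + 123) = √(782701/6305) = √4934929805/6305 ≈ 11.142)
H(z) = -2 + √4934929805/25220 (H(z) = -2 + (√4934929805/6305)/4 = -2 + √4934929805/25220)
(-45710 + H(-573))/(a + 487282) = (-45710 + (-2 + √4934929805/25220))/((4 - I*√3661) + 487282) = (-45712 + √4934929805/25220)/(487286 - I*√3661)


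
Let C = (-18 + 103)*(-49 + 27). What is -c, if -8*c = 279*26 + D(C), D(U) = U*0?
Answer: 3627/4 ≈ 906.75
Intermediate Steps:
C = -1870 (C = 85*(-22) = -1870)
D(U) = 0
c = -3627/4 (c = -(279*26 + 0)/8 = -(7254 + 0)/8 = -⅛*7254 = -3627/4 ≈ -906.75)
-c = -1*(-3627/4) = 3627/4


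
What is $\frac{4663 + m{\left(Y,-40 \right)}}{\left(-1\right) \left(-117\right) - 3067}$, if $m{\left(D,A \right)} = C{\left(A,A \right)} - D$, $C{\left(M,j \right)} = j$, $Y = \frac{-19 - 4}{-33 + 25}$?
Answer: $- \frac{36961}{23600} \approx -1.5661$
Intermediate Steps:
$Y = \frac{23}{8}$ ($Y = - \frac{23}{-8} = \left(-23\right) \left(- \frac{1}{8}\right) = \frac{23}{8} \approx 2.875$)
$m{\left(D,A \right)} = A - D$
$\frac{4663 + m{\left(Y,-40 \right)}}{\left(-1\right) \left(-117\right) - 3067} = \frac{4663 - \frac{343}{8}}{\left(-1\right) \left(-117\right) - 3067} = \frac{4663 - \frac{343}{8}}{117 - 3067} = \frac{4663 - \frac{343}{8}}{-2950} = \frac{36961}{8} \left(- \frac{1}{2950}\right) = - \frac{36961}{23600}$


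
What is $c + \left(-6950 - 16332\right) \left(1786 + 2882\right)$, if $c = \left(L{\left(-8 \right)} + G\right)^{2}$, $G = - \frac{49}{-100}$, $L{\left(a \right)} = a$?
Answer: $- \frac{1086803195999}{10000} \approx -1.0868 \cdot 10^{8}$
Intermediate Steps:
$G = \frac{49}{100}$ ($G = \left(-49\right) \left(- \frac{1}{100}\right) = \frac{49}{100} \approx 0.49$)
$c = \frac{564001}{10000}$ ($c = \left(-8 + \frac{49}{100}\right)^{2} = \left(- \frac{751}{100}\right)^{2} = \frac{564001}{10000} \approx 56.4$)
$c + \left(-6950 - 16332\right) \left(1786 + 2882\right) = \frac{564001}{10000} + \left(-6950 - 16332\right) \left(1786 + 2882\right) = \frac{564001}{10000} - 108680376 = - \frac{1086803195999}{10000}$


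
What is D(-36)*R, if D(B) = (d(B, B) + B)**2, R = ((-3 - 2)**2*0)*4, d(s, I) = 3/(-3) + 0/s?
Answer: 0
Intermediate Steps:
d(s, I) = -1 (d(s, I) = 3*(-1/3) + 0 = -1 + 0 = -1)
R = 0 (R = ((-5)**2*0)*4 = (25*0)*4 = 0*4 = 0)
D(B) = (-1 + B)**2
D(-36)*R = (-1 - 36)**2*0 = (-37)**2*0 = 1369*0 = 0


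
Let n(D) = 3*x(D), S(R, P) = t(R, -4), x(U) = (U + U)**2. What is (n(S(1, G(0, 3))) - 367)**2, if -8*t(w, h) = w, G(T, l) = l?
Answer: 34445161/256 ≈ 1.3455e+5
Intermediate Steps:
x(U) = 4*U**2 (x(U) = (2*U)**2 = 4*U**2)
t(w, h) = -w/8
S(R, P) = -R/8
n(D) = 12*D**2 (n(D) = 3*(4*D**2) = 12*D**2)
(n(S(1, G(0, 3))) - 367)**2 = (12*(-1/8*1)**2 - 367)**2 = (12*(-1/8)**2 - 367)**2 = (12*(1/64) - 367)**2 = (3/16 - 367)**2 = (-5869/16)**2 = 34445161/256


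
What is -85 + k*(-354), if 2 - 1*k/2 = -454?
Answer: -322933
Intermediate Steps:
k = 912 (k = 4 - 2*(-454) = 4 + 908 = 912)
-85 + k*(-354) = -85 + 912*(-354) = -85 - 322848 = -322933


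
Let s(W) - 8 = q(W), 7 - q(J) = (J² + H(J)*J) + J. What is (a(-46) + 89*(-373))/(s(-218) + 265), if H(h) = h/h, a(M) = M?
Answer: 33243/46808 ≈ 0.71020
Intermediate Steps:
H(h) = 1
q(J) = 7 - J² - 2*J (q(J) = 7 - ((J² + 1*J) + J) = 7 - ((J² + J) + J) = 7 - ((J + J²) + J) = 7 - (J² + 2*J) = 7 + (-J² - 2*J) = 7 - J² - 2*J)
s(W) = 15 - W² - 2*W (s(W) = 8 + (7 - W² - 2*W) = 15 - W² - 2*W)
(a(-46) + 89*(-373))/(s(-218) + 265) = (-46 + 89*(-373))/((15 - 1*(-218)² - 2*(-218)) + 265) = (-46 - 33197)/((15 - 1*47524 + 436) + 265) = -33243/((15 - 47524 + 436) + 265) = -33243/(-47073 + 265) = -33243/(-46808) = -33243*(-1/46808) = 33243/46808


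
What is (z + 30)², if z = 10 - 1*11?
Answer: 841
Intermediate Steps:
z = -1 (z = 10 - 11 = -1)
(z + 30)² = (-1 + 30)² = 29² = 841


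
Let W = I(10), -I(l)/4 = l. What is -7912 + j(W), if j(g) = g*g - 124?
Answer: -6436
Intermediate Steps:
I(l) = -4*l
W = -40 (W = -4*10 = -40)
j(g) = -124 + g**2 (j(g) = g**2 - 124 = -124 + g**2)
-7912 + j(W) = -7912 + (-124 + (-40)**2) = -7912 + (-124 + 1600) = -7912 + 1476 = -6436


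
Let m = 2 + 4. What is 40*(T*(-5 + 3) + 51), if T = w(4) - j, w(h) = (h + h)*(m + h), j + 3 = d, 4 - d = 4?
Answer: -4600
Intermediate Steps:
d = 0 (d = 4 - 1*4 = 4 - 4 = 0)
m = 6
j = -3 (j = -3 + 0 = -3)
w(h) = 2*h*(6 + h) (w(h) = (h + h)*(6 + h) = (2*h)*(6 + h) = 2*h*(6 + h))
T = 83 (T = 2*4*(6 + 4) - 1*(-3) = 2*4*10 + 3 = 80 + 3 = 83)
40*(T*(-5 + 3) + 51) = 40*(83*(-5 + 3) + 51) = 40*(83*(-2) + 51) = 40*(-166 + 51) = 40*(-115) = -4600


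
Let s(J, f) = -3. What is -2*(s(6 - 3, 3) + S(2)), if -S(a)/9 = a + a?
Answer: 78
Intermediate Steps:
S(a) = -18*a (S(a) = -9*(a + a) = -18*a)
-2*(s(6 - 3, 3) + S(2)) = -2*(-3 - 18*2) = -2*(-3 - 36) = -2*(-39) = 78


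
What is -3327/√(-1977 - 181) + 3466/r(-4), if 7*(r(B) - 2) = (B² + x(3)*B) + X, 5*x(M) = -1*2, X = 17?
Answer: 121310/243 + 3327*I*√2158/2158 ≈ 499.22 + 71.619*I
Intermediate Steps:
x(M) = -⅖ (x(M) = (-1*2)/5 = (⅕)*(-2) = -⅖)
r(B) = 31/7 - 2*B/35 + B²/7 (r(B) = 2 + ((B² - 2*B/5) + 17)/7 = 2 + (17 + B² - 2*B/5)/7 = 2 + (17/7 - 2*B/35 + B²/7) = 31/7 - 2*B/35 + B²/7)
-3327/√(-1977 - 181) + 3466/r(-4) = -3327/√(-1977 - 181) + 3466/(31/7 - 2/35*(-4) + (⅐)*(-4)²) = -3327*(-I*√2158/2158) + 3466/(31/7 + 8/35 + (⅐)*16) = -3327*(-I*√2158/2158) + 3466/(31/7 + 8/35 + 16/7) = -(-3327)*I*√2158/2158 + 3466/(243/35) = 3327*I*√2158/2158 + 3466*(35/243) = 3327*I*√2158/2158 + 121310/243 = 121310/243 + 3327*I*√2158/2158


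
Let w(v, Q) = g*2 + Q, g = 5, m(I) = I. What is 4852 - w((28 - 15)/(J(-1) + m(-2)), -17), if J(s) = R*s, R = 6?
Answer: 4859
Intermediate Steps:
J(s) = 6*s
w(v, Q) = 10 + Q (w(v, Q) = 5*2 + Q = 10 + Q)
4852 - w((28 - 15)/(J(-1) + m(-2)), -17) = 4852 - (10 - 17) = 4852 - 1*(-7) = 4852 + 7 = 4859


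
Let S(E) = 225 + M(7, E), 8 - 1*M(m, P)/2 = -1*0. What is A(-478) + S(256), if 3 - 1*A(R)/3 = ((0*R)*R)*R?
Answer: 250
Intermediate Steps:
M(m, P) = 16 (M(m, P) = 16 - (-2)*0 = 16 - 2*0 = 16 + 0 = 16)
S(E) = 241 (S(E) = 225 + 16 = 241)
A(R) = 9 (A(R) = 9 - 3*(0*R)*R*R = 9 - 3*0*R*R = 9 - 0*R = 9 - 3*0 = 9 + 0 = 9)
A(-478) + S(256) = 9 + 241 = 250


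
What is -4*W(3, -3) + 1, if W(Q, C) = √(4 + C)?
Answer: -3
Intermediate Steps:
-4*W(3, -3) + 1 = -4*√(4 - 3) + 1 = -4*√1 + 1 = -4*1 + 1 = -4 + 1 = -3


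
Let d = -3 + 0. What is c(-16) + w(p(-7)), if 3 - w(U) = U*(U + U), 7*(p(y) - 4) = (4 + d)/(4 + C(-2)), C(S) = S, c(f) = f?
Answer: -4523/98 ≈ -46.153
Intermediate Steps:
d = -3
p(y) = 57/14 (p(y) = 4 + ((4 - 3)/(4 - 2))/7 = 4 + (1/2)/7 = 4 + (1*(½))/7 = 4 + (⅐)*(½) = 4 + 1/14 = 57/14)
w(U) = 3 - 2*U² (w(U) = 3 - U*(U + U) = 3 - U*2*U = 3 - 2*U²)
c(-16) + w(p(-7)) = -16 + (3 - 2*(57/14)²) = -16 + (3 - 2*3249/196) = -16 + (3 - 3249/98) = -16 - 2955/98 = -4523/98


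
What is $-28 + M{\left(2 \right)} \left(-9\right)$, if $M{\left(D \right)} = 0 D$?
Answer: $-28$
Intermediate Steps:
$M{\left(D \right)} = 0$
$-28 + M{\left(2 \right)} \left(-9\right) = -28 + 0 \left(-9\right) = -28 + 0 = -28$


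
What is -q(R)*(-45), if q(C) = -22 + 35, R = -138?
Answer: 585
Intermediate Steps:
q(C) = 13
-q(R)*(-45) = -1*13*(-45) = -13*(-45) = 585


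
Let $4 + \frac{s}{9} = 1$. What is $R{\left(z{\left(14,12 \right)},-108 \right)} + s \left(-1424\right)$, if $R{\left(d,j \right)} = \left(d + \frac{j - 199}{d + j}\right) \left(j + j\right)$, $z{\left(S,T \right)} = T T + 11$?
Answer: $\frac{299808}{47} \approx 6378.9$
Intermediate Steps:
$s = -27$ ($s = -36 + 9 \cdot 1 = -36 + 9 = -27$)
$z{\left(S,T \right)} = 11 + T^{2}$ ($z{\left(S,T \right)} = T^{2} + 11 = 11 + T^{2}$)
$R{\left(d,j \right)} = 2 j \left(d + \frac{-199 + j}{d + j}\right)$ ($R{\left(d,j \right)} = \left(d + \frac{-199 + j}{d + j}\right) 2 j = 2 j \left(d + \frac{-199 + j}{d + j}\right)$)
$R{\left(z{\left(14,12 \right)},-108 \right)} + s \left(-1424\right) = 2 \left(-108\right) \frac{1}{\left(11 + 12^{2}\right) - 108} \left(-199 - 108 + \left(11 + 12^{2}\right)^{2} + \left(11 + 12^{2}\right) \left(-108\right)\right) - -38448 = 2 \left(-108\right) \frac{1}{\left(11 + 144\right) - 108} \left(-199 - 108 + \left(11 + 144\right)^{2} + \left(11 + 144\right) \left(-108\right)\right) + 38448 = 2 \left(-108\right) \frac{1}{155 - 108} \left(-199 - 108 + 155^{2} + 155 \left(-108\right)\right) + 38448 = 2 \left(-108\right) \frac{1}{47} \left(-199 - 108 + 24025 - 16740\right) + 38448 = 2 \left(-108\right) \frac{1}{47} \cdot 6978 + 38448 = - \frac{1507248}{47} + 38448 = \frac{299808}{47}$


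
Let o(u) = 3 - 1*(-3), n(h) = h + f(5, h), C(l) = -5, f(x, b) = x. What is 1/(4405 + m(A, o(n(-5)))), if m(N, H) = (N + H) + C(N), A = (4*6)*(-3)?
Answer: 1/4334 ≈ 0.00023073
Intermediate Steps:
A = -72 (A = 24*(-3) = -72)
n(h) = 5 + h (n(h) = h + 5 = 5 + h)
o(u) = 6 (o(u) = 3 + 3 = 6)
m(N, H) = -5 + H + N (m(N, H) = (N + H) - 5 = (H + N) - 5 = -5 + H + N)
1/(4405 + m(A, o(n(-5)))) = 1/(4405 + (-5 + 6 - 72)) = 1/(4405 - 71) = 1/4334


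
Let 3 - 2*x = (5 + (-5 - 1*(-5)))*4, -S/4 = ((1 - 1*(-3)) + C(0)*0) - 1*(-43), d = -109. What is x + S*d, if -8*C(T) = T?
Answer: 40967/2 ≈ 20484.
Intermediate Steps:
C(T) = -T/8
S = -188 (S = -4*(((1 - 1*(-3)) - ⅛*0*0) - 1*(-43)) = -4*(((1 + 3) + 0*0) + 43) = -4*((4 + 0) + 43) = -4*(4 + 43) = -4*47 = -188)
x = -17/2 (x = 3/2 - (5 + (-5 - 1*(-5)))*4/2 = 3/2 - (5 + (-5 + 5))*4/2 = 3/2 - (5 + 0)*4/2 = 3/2 - 5*4/2 = 3/2 - ½*20 = 3/2 - 10 = -17/2 ≈ -8.5000)
x + S*d = -17/2 - 188*(-109) = -17/2 + 20492 = 40967/2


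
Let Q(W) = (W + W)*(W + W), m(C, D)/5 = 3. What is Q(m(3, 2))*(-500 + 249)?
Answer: -225900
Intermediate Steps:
m(C, D) = 15 (m(C, D) = 5*3 = 15)
Q(W) = 4*W**2 (Q(W) = (2*W)*(2*W) = 4*W**2)
Q(m(3, 2))*(-500 + 249) = (4*15**2)*(-500 + 249) = (4*225)*(-251) = 900*(-251) = -225900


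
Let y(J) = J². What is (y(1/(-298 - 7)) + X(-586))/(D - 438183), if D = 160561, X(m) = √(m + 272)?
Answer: -1/25825786550 - I*√314/277622 ≈ -3.8721e-11 - 6.3828e-5*I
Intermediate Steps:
X(m) = √(272 + m)
(y(1/(-298 - 7)) + X(-586))/(D - 438183) = ((1/(-298 - 7))² + √(272 - 586))/(160561 - 438183) = ((1/(-305))² + √(-314))/(-277622) = ((-1/305)² + I*√314)*(-1/277622) = (1/93025 + I*√314)*(-1/277622) = -1/25825786550 - I*√314/277622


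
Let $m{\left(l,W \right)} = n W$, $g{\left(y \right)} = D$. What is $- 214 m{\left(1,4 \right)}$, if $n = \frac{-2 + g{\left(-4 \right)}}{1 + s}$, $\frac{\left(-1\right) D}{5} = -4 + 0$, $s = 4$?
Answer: $- \frac{15408}{5} \approx -3081.6$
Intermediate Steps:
$D = 20$ ($D = - 5 \left(-4 + 0\right) = \left(-5\right) \left(-4\right) = 20$)
$g{\left(y \right)} = 20$
$n = \frac{18}{5}$ ($n = \frac{-2 + 20}{1 + 4} = \frac{18}{5} \approx 3.6$)
$m{\left(l,W \right)} = \frac{18 W}{5}$
$- 214 m{\left(1,4 \right)} = - 214 \cdot \frac{18}{5} \cdot 4 = \left(-214\right) \frac{72}{5} = - \frac{15408}{5}$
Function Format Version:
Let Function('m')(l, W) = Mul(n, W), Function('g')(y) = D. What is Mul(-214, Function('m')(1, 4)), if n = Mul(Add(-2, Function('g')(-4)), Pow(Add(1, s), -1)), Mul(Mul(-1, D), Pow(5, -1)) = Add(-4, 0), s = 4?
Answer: Rational(-15408, 5) ≈ -3081.6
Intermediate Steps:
D = 20 (D = Mul(-5, Add(-4, 0)) = Mul(-5, -4) = 20)
Function('g')(y) = 20
n = Rational(18, 5) (n = Mul(Add(-2, 20), Pow(Add(1, 4), -1)) = Mul(18, Pow(5, -1)) = Mul(18, Rational(1, 5)) = Rational(18, 5) ≈ 3.6000)
Function('m')(l, W) = Mul(Rational(18, 5), W)
Mul(-214, Function('m')(1, 4)) = Mul(-214, Mul(Rational(18, 5), 4)) = Mul(-214, Rational(72, 5)) = Rational(-15408, 5)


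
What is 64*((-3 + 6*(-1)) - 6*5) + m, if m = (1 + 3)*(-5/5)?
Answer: -2500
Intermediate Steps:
m = -4 (m = 4*(-5*⅕) = 4*(-1) = -4)
64*((-3 + 6*(-1)) - 6*5) + m = 64*((-3 + 6*(-1)) - 6*5) - 4 = 64*((-3 - 6) - 30) - 4 = 64*(-9 - 30) - 4 = 64*(-39) - 4 = -2496 - 4 = -2500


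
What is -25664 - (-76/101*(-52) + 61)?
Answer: -2602177/101 ≈ -25764.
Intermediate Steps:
-25664 - (-76/101*(-52) + 61) = -25664 - (3952/101 + 61) = -25664 - 1*10113/101 = -25664 - 10113/101 = -2602177/101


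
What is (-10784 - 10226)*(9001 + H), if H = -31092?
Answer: 464131910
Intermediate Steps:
(-10784 - 10226)*(9001 + H) = (-10784 - 10226)*(9001 - 31092) = -21010*(-22091) = 464131910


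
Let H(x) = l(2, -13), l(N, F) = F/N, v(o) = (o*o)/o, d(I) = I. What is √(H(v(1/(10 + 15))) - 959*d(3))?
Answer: I*√11534/2 ≈ 53.698*I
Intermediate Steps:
v(o) = o (v(o) = o²/o = o)
H(x) = -13/2
√(H(v(1/(10 + 15))) - 959*d(3)) = √(-13/2 - 959*3) = √(-13/2 - 2877) = √(-5767/2) = I*√11534/2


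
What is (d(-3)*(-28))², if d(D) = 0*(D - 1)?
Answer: 0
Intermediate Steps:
d(D) = 0 (d(D) = 0*(-1 + D) = 0)
(d(-3)*(-28))² = (0*(-28))² = 0² = 0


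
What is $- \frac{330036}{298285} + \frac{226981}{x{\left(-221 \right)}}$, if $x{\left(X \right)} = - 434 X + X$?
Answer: $\frac{2778684049}{2195675885} \approx 1.2655$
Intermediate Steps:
$x{\left(X \right)} = - 433 X$
$- \frac{330036}{298285} + \frac{226981}{x{\left(-221 \right)}} = - \frac{330036}{298285} + \frac{226981}{\left(-433\right) \left(-221\right)} = \left(-330036\right) \frac{1}{298285} + \frac{226981}{95693} = - \frac{330036}{298285} + 226981 \cdot \frac{1}{95693} = - \frac{330036}{298285} + \frac{226981}{95693} = \frac{2778684049}{2195675885}$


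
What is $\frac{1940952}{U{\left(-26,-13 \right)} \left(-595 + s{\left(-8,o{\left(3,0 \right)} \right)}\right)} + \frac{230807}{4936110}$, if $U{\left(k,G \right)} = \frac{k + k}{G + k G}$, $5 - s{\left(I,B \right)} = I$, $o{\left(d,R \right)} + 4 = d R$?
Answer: $\frac{9979972989029}{478802670} \approx 20844.0$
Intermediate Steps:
$o{\left(d,R \right)} = -4 + R d$ ($o{\left(d,R \right)} = -4 + d R = -4 + R d$)
$s{\left(I,B \right)} = 5 - I$
$U{\left(k,G \right)} = \frac{2 k}{G + G k}$
$\frac{1940952}{U{\left(-26,-13 \right)} \left(-595 + s{\left(-8,o{\left(3,0 \right)} \right)}\right)} + \frac{230807}{4936110} = \frac{1940952}{2 \left(-26\right) \frac{1}{-13} \frac{1}{1 - 26} \left(-595 + \left(5 - -8\right)\right)} + \frac{230807}{4936110} = \frac{1940952}{2 \left(-26\right) \left(- \frac{1}{13}\right) \frac{1}{-25} \left(-595 + \left(5 + 8\right)\right)} + 230807 \cdot \frac{1}{4936110} = \frac{1940952}{2 \left(-26\right) \left(- \frac{1}{13}\right) \left(- \frac{1}{25}\right) \left(-595 + 13\right)} + \frac{230807}{4936110} = \frac{1940952}{\left(- \frac{4}{25}\right) \left(-582\right)} + \frac{230807}{4936110} = \frac{1940952}{\frac{2328}{25}} + \frac{230807}{4936110} = 1940952 \cdot \frac{25}{2328} + \frac{230807}{4936110} = \frac{2021825}{97} + \frac{230807}{4936110} = \frac{9979972989029}{478802670}$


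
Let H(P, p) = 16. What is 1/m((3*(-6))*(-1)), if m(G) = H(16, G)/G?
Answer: 9/8 ≈ 1.1250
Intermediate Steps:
m(G) = 16/G
1/m((3*(-6))*(-1)) = 1/(16/(((3*(-6))*(-1)))) = 1/(16/((-18*(-1)))) = 1/(16/18) = 1/(16*(1/18)) = 1/(8/9) = 9/8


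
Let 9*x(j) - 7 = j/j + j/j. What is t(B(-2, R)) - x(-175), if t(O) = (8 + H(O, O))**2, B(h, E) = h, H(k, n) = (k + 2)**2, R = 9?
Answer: 63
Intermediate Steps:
H(k, n) = (2 + k)**2
x(j) = 1 (x(j) = 7/9 + (j/j + j/j)/9 = 7/9 + (1 + 1)/9 = 7/9 + (1/9)*2 = 7/9 + 2/9 = 1)
t(O) = (8 + (2 + O)**2)**2
t(B(-2, R)) - x(-175) = (8 + (2 - 2)**2)**2 - 1*1 = (8 + 0**2)**2 - 1 = (8 + 0)**2 - 1 = 8**2 - 1 = 64 - 1 = 63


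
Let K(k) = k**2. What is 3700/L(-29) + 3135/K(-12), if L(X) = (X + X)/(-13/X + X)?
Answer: 74405245/40368 ≈ 1843.2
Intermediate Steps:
L(X) = 2*X/(X - 13/X) (L(X) = (2*X)/(X - 13/X) = 2*X/(X - 13/X))
3700/L(-29) + 3135/K(-12) = 3700/((2*(-29)**2/(-13 + (-29)**2))) + 3135/((-12)**2) = 3700/((2*841/(-13 + 841))) + 3135/144 = 3700/((2*841/828)) + 3135*(1/144) = 3700/((2*841*(1/828))) + 1045/48 = 3700/(841/414) + 1045/48 = 3700*(414/841) + 1045/48 = 1531800/841 + 1045/48 = 74405245/40368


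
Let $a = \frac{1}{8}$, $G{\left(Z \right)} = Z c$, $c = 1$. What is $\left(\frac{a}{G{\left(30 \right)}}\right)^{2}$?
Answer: $\frac{1}{57600} \approx 1.7361 \cdot 10^{-5}$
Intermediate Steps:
$G{\left(Z \right)} = Z$ ($G{\left(Z \right)} = Z 1 = Z$)
$a = \frac{1}{8} \approx 0.125$
$\left(\frac{a}{G{\left(30 \right)}}\right)^{2} = \left(\frac{1}{8 \cdot 30}\right)^{2} = \left(\frac{1}{8} \cdot \frac{1}{30}\right)^{2} = \left(\frac{1}{240}\right)^{2} = \frac{1}{57600}$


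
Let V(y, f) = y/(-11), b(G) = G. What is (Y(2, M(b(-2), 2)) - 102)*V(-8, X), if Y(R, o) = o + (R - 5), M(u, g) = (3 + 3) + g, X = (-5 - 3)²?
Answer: -776/11 ≈ -70.545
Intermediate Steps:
X = 64 (X = (-8)² = 64)
V(y, f) = -y/11 (V(y, f) = y*(-1/11) = -y/11)
M(u, g) = 6 + g
Y(R, o) = -5 + R + o (Y(R, o) = o + (-5 + R) = -5 + R + o)
(Y(2, M(b(-2), 2)) - 102)*V(-8, X) = ((-5 + 2 + (6 + 2)) - 102)*(-1/11*(-8)) = ((-5 + 2 + 8) - 102)*(8/11) = (5 - 102)*(8/11) = -97*8/11 = -776/11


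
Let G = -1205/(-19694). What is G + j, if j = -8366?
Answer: -164758799/19694 ≈ -8365.9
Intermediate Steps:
G = 1205/19694 (G = -1205*(-1/19694) = 1205/19694 ≈ 0.061186)
G + j = 1205/19694 - 8366 = -164758799/19694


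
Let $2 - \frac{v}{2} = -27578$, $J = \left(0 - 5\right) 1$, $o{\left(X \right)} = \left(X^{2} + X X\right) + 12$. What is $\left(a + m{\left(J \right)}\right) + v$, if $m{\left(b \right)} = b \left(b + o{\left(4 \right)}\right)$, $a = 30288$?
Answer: $85253$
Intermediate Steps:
$o{\left(X \right)} = 12 + 2 X^{2}$ ($o{\left(X \right)} = \left(X^{2} + X^{2}\right) + 12 = 2 X^{2} + 12 = 12 + 2 X^{2}$)
$J = -5$ ($J = \left(-5\right) 1 = -5$)
$m{\left(b \right)} = b \left(44 + b\right)$ ($m{\left(b \right)} = b \left(b + \left(12 + 2 \cdot 4^{2}\right)\right) = b \left(b + \left(12 + 2 \cdot 16\right)\right) = b \left(b + \left(12 + 32\right)\right) = b \left(b + 44\right) = b \left(44 + b\right)$)
$v = 55160$ ($v = 4 - -55156 = 4 + 55156 = 55160$)
$\left(a + m{\left(J \right)}\right) + v = \left(30288 - 5 \left(44 - 5\right)\right) + 55160 = \left(30288 - 195\right) + 55160 = 30093 + 55160 = 85253$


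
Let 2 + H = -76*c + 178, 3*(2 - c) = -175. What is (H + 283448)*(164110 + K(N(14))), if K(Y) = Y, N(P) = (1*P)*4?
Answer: 45808661752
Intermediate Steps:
N(P) = 4*P (N(P) = P*4 = 4*P)
c = 181/3 (c = 2 - ⅓*(-175) = 2 + 175/3 = 181/3 ≈ 60.333)
H = -13228/3 (H = -2 + (-76*181/3 + 178) = -2 + (-13756/3 + 178) = -2 - 13222/3 = -13228/3 ≈ -4409.3)
(H + 283448)*(164110 + K(N(14))) = (-13228/3 + 283448)*(164110 + 4*14) = 837116*(164110 + 56)/3 = (837116/3)*164166 = 45808661752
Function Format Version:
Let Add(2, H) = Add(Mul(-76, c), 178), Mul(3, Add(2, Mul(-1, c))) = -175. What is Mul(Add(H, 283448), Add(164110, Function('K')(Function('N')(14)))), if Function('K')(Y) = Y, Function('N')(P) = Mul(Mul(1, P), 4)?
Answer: 45808661752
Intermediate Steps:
Function('N')(P) = Mul(4, P) (Function('N')(P) = Mul(P, 4) = Mul(4, P))
c = Rational(181, 3) (c = Add(2, Mul(Rational(-1, 3), -175)) = Add(2, Rational(175, 3)) = Rational(181, 3) ≈ 60.333)
H = Rational(-13228, 3) (H = Add(-2, Add(Mul(-76, Rational(181, 3)), 178)) = Add(-2, Add(Rational(-13756, 3), 178)) = Add(-2, Rational(-13222, 3)) = Rational(-13228, 3) ≈ -4409.3)
Mul(Add(H, 283448), Add(164110, Function('K')(Function('N')(14)))) = Mul(Add(Rational(-13228, 3), 283448), Add(164110, Mul(4, 14))) = Mul(Rational(837116, 3), Add(164110, 56)) = Mul(Rational(837116, 3), 164166) = 45808661752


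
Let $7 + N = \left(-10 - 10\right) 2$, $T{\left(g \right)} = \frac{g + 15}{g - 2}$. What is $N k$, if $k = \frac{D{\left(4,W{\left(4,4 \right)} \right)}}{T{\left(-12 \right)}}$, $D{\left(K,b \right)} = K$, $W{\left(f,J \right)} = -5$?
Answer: $\frac{2632}{3} \approx 877.33$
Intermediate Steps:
$T{\left(g \right)} = \frac{15 + g}{-2 + g}$
$N = -47$ ($N = -7 + \left(-10 - 10\right) 2 = -7 - 40 = -47$)
$k = - \frac{56}{3}$ ($k = \frac{4}{\frac{1}{-2 - 12} \left(15 - 12\right)} = \frac{4}{\frac{1}{-14} \cdot 3} = \frac{4}{\left(- \frac{1}{14}\right) 3} = \frac{4}{- \frac{3}{14}} = 4 \left(- \frac{14}{3}\right) = - \frac{56}{3} \approx -18.667$)
$N k = \left(-47\right) \left(- \frac{56}{3}\right) = \frac{2632}{3}$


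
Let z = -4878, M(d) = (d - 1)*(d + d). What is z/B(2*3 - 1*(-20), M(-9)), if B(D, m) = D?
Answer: -2439/13 ≈ -187.62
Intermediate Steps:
M(d) = 2*d*(-1 + d) (M(d) = (-1 + d)*(2*d) = 2*d*(-1 + d))
z/B(2*3 - 1*(-20), M(-9)) = -4878/(2*3 - 1*(-20)) = -4878/(6 + 20) = -4878/26 = -4878*1/26 = -2439/13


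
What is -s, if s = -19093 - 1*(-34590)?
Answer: -15497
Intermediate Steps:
s = 15497 (s = -19093 + 34590 = 15497)
-s = -1*15497 = -15497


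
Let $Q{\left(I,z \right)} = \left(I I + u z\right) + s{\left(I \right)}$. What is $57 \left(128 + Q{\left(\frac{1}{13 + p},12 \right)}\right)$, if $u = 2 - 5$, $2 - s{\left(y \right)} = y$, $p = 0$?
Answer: $\frac{904818}{169} \approx 5354.0$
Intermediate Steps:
$s{\left(y \right)} = 2 - y$
$u = -3$
$Q{\left(I,z \right)} = 2 + I^{2} - I - 3 z$ ($Q{\left(I,z \right)} = \left(I I - 3 z\right) - \left(-2 + I\right) = \left(I^{2} - 3 z\right) - \left(-2 + I\right) = 2 + I^{2} - I - 3 z$)
$57 \left(128 + Q{\left(\frac{1}{13 + p},12 \right)}\right) = 57 \left(128 + \left(2 + \left(\frac{1}{13 + 0}\right)^{2} - \frac{1}{13 + 0} - 36\right)\right) = 57 \left(128 + \left(2 + \left(\frac{1}{13}\right)^{2} - \frac{1}{13} - 36\right)\right) = 57 \left(128 + \left(2 + \frac{1}{169} - \frac{1}{13} - 36\right)\right) = 57 \left(128 - \frac{5758}{169}\right) = 57 \cdot \frac{15874}{169} = \frac{904818}{169}$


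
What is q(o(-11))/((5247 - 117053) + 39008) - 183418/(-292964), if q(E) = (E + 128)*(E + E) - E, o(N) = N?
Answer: 160265117/242354469 ≈ 0.66128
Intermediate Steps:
q(E) = -E + 2*E*(128 + E) (q(E) = (128 + E)*(2*E) - E = 2*E*(128 + E) - E = -E + 2*E*(128 + E))
q(o(-11))/((5247 - 117053) + 39008) - 183418/(-292964) = (-11*(255 + 2*(-11)))/((5247 - 117053) + 39008) - 183418/(-292964) = (-11*(255 - 22))/(-111806 + 39008) - 183418*(-1/292964) = -11*233/(-72798) + 91709/146482 = -2563*(-1/72798) + 91709/146482 = 233/6618 + 91709/146482 = 160265117/242354469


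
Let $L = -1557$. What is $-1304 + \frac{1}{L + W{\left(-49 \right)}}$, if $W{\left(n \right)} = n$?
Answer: $- \frac{2094225}{1606} \approx -1304.0$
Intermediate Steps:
$-1304 + \frac{1}{L + W{\left(-49 \right)}} = -1304 + \frac{1}{-1557 - 49} = -1304 + \frac{1}{-1606} = -1304 - \frac{1}{1606} = - \frac{2094225}{1606}$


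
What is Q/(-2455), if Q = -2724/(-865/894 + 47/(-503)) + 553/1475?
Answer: -1807041151289/1727685812125 ≈ -1.0459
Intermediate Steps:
Q = 1807041151289/703741675 (Q = -2724/(-865*1/894 + 47*(-1/503)) + 553*(1/1475) = -2724/(-865/894 - 47/503) + 553/1475 = -2724/(-477113/449682) + 553/1475 = -2724*(-449682/477113) + 553/1475 = 1224933768/477113 + 553/1475 = 1807041151289/703741675 ≈ 2567.8)
Q/(-2455) = (1807041151289/703741675)/(-2455) = (1807041151289/703741675)*(-1/2455) = -1807041151289/1727685812125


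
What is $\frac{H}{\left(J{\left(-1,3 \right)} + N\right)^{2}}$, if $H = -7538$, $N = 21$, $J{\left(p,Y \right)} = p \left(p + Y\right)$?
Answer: $- \frac{7538}{361} \approx -20.881$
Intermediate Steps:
$J{\left(p,Y \right)} = p \left(Y + p\right)$
$\frac{H}{\left(J{\left(-1,3 \right)} + N\right)^{2}} = - \frac{7538}{\left(- (3 - 1) + 21\right)^{2}} = - \frac{7538}{\left(\left(-1\right) 2 + 21\right)^{2}} = - \frac{7538}{\left(-2 + 21\right)^{2}} = - \frac{7538}{19^{2}} = - \frac{7538}{361}$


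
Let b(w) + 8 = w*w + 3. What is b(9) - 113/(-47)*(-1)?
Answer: 3459/47 ≈ 73.596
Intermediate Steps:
b(w) = -5 + w² (b(w) = -8 + (w*w + 3) = -8 + (w² + 3) = -8 + (3 + w²) = -5 + w²)
b(9) - 113/(-47)*(-1) = (-5 + 9²) - 113/(-47)*(-1) = (-5 + 81) - 113*(-1/47)*(-1) = 76 + (113/47)*(-1) = 76 - 113/47 = 3459/47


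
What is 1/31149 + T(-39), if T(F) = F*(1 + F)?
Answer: 46162819/31149 ≈ 1482.0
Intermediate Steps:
1/31149 + T(-39) = 1/31149 - 39*(1 - 39) = 1/31149 - 39*(-38) = 1/31149 + 1482 = 46162819/31149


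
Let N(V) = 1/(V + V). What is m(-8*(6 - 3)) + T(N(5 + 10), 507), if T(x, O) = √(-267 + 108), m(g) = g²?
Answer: 576 + I*√159 ≈ 576.0 + 12.61*I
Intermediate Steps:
N(V) = 1/(2*V)
T(x, O) = I*√159 (T(x, O) = √(-159) = I*√159)
m(-8*(6 - 3)) + T(N(5 + 10), 507) = (-8*(6 - 3))² + I*√159 = (-8*3)² + I*√159 = (-24)² + I*√159 = 576 + I*√159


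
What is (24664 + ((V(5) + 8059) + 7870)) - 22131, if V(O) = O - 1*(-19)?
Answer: 18486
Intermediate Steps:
V(O) = 19 + O (V(O) = O + 19 = 19 + O)
(24664 + ((V(5) + 8059) + 7870)) - 22131 = (24664 + (((19 + 5) + 8059) + 7870)) - 22131 = (24664 + ((24 + 8059) + 7870)) - 22131 = (24664 + (8083 + 7870)) - 22131 = (24664 + 15953) - 22131 = 40617 - 22131 = 18486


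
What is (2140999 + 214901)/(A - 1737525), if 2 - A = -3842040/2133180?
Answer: -16751862540/12354818237 ≈ -1.3559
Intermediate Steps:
A = 135140/35553 (A = 2 - (-3842040)/2133180 = 2 - 1*(-64034/35553) = 2 + 64034/35553 = 135140/35553 ≈ 3.8011)
(2140999 + 214901)/(A - 1737525) = (2140999 + 214901)/(135140/35553 - 1737525) = 2355900/(-61774091185/35553) = 2355900*(-35553/61774091185) = -16751862540/12354818237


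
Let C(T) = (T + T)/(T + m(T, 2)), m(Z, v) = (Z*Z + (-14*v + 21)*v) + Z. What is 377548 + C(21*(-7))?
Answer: 1148878522/3043 ≈ 3.7755e+5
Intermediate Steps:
m(Z, v) = Z + Z² + v*(21 - 14*v) (m(Z, v) = (Z² + (21 - 14*v)*v) + Z = (Z² + v*(21 - 14*v)) + Z = Z + Z² + v*(21 - 14*v))
C(T) = 2*T/(-14 + T² + 2*T) (C(T) = (T + T)/(T + (T + T² - 14*2² + 21*2)) = (2*T)/(T + (T + T² - 14*4 + 42)) = (2*T)/(T + (T + T² - 56 + 42)) = (2*T)/(T + (-14 + T + T²)) = (2*T)/(-14 + T² + 2*T) = 2*T/(-14 + T² + 2*T))
377548 + C(21*(-7)) = 377548 + 2*(21*(-7))/(-14 + (21*(-7))² + 2*(21*(-7))) = 377548 + 2*(-147)/(-14 + (-147)² + 2*(-147)) = 377548 + 2*(-147)/(-14 + 21609 - 294) = 377548 + 2*(-147)/21301 = 377548 + 2*(-147)*(1/21301) = 377548 - 42/3043 = 1148878522/3043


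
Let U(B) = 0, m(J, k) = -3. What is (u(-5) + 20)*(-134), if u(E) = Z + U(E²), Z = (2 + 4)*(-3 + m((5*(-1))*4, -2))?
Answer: 2144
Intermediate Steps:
Z = -36 (Z = (2 + 4)*(-3 - 3) = 6*(-6) = -36)
u(E) = -36 (u(E) = -36 + 0 = -36)
(u(-5) + 20)*(-134) = (-36 + 20)*(-134) = -16*(-134) = 2144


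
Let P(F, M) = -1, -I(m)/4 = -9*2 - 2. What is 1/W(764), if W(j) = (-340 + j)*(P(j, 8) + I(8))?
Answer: 1/33496 ≈ 2.9854e-5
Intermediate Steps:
I(m) = 80 (I(m) = -4*(-9*2 - 2) = -4*(-3*6 - 2) = -4*(-18 - 2) = -4*(-20) = 80)
W(j) = -26860 + 79*j (W(j) = (-340 + j)*(-1 + 80) = (-340 + j)*79 = -26860 + 79*j)
1/W(764) = 1/(-26860 + 79*764) = 1/(-26860 + 60356) = 1/33496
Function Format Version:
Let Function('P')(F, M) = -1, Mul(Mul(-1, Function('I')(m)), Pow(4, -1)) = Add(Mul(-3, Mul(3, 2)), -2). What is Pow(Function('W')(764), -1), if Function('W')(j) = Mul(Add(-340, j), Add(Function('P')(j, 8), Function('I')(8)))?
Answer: Rational(1, 33496) ≈ 2.9854e-5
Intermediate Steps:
Function('I')(m) = 80 (Function('I')(m) = Mul(-4, Add(Mul(-3, Mul(3, 2)), -2)) = Mul(-4, Add(Mul(-3, 6), -2)) = Mul(-4, Add(-18, -2)) = Mul(-4, -20) = 80)
Function('W')(j) = Add(-26860, Mul(79, j)) (Function('W')(j) = Mul(Add(-340, j), Add(-1, 80)) = Mul(Add(-340, j), 79) = Add(-26860, Mul(79, j)))
Pow(Function('W')(764), -1) = Pow(Add(-26860, Mul(79, 764)), -1) = Pow(Add(-26860, 60356), -1) = Pow(33496, -1) = Rational(1, 33496)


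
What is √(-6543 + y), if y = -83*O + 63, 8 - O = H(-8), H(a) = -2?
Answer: I*√7310 ≈ 85.499*I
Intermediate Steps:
O = 10 (O = 8 - 1*(-2) = 8 + 2 = 10)
y = -767 (y = -83*10 + 63 = -830 + 63 = -767)
√(-6543 + y) = √(-6543 - 767) = √(-7310) = I*√7310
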